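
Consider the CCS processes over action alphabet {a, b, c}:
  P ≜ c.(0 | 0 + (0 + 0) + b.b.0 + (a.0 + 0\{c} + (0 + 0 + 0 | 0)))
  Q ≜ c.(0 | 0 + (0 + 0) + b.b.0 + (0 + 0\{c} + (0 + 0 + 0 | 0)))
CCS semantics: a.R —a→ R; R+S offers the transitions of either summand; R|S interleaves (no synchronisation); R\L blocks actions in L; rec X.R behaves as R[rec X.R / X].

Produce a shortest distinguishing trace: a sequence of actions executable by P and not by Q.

LTS(P): 4 reachable states
  p0 = c.(0 | 0 + (0 + 0) + b.b.0 + (a.0 + 0\{c} + (0 + 0 + 0 | 0))) → -c-> p1
  p1 = 0 | 0 + (0 + 0) + b.b.0 + (a.0 + 0\{c} + (0 + 0 + 0 | 0)) → -a-> p2, -b-> p3
  p2 = 0 → (no moves)
  p3 = b.0 → -b-> p2
LTS(Q): 4 reachable states
  q0 = c.(0 | 0 + (0 + 0) + b.b.0 + (0 + 0\{c} + (0 + 0 + 0 | 0))) → -c-> q1
  q1 = 0 | 0 + (0 + 0) + b.b.0 + (0 + 0\{c} + (0 + 0 + 0 | 0)) → -b-> q2
  q2 = b.0 → -b-> q3
  q3 = 0 → (no moves)
Executing ca from P (initial set {p0}):
  [1] c ⇒ {p1}
  [2] a ⇒ {p2}
  P completes σ.
Executing ca from Q (initial set {q0}):
  [1] c ⇒ {q1}
  [2] a ⇒ ∅ (Q stuck)

ca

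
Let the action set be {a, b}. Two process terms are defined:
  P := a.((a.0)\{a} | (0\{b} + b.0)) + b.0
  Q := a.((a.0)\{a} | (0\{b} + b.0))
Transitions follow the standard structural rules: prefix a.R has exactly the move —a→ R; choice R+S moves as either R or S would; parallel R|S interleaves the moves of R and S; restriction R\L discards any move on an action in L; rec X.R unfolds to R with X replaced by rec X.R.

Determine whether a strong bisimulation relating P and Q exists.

P's transition system — 4 states:
  u0 = a.((a.0)\{a} | (0\{b} + b.0)) + b.0 has moves -a-> u1, -b-> u2
  u1 = (a.0)\{a} | (0\{b} + b.0) has moves -b-> u3
  u2 = 0 has moves ·
  u3 = (a.0)\{a} | 0 has moves ·
Q's transition system — 3 states:
  v0 = a.((a.0)\{a} | (0\{b} + b.0)) has moves -a-> v1
  v1 = (a.0)\{a} | (0\{b} + b.0) has moves -b-> v2
  v2 = (a.0)\{a} | 0 has moves ·
Bisimilarity quotient blocks:
  B0 = {u0}
  B1 = {u1, v1}
  B2 = {u2, u3, v2}
  B3 = {v0}
u0 ∈ B0, v0 ∈ B3 → different blocks

not bisimilar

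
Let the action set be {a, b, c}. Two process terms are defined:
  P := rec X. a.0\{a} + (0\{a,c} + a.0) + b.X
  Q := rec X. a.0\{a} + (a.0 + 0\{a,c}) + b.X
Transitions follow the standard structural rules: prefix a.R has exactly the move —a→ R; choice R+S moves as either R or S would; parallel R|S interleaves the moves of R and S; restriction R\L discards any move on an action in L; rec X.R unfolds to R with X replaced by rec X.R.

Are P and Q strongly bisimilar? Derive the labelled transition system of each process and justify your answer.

bisimilar

Reachable graph of P (3 states):
  p0 = rec X. a.0\{a} + (0\{a,c} + a.0) + b.X has moves —a→ p1, —a→ p2, —b→ p0
  p1 = 0 has moves (no moves)
  p2 = 0\{a} has moves (no moves)
Reachable graph of Q (3 states):
  q0 = rec X. a.0\{a} + (a.0 + 0\{a,c}) + b.X has moves —a→ q1, —a→ q2, —b→ q0
  q1 = 0 has moves (no moves)
  q2 = 0\{a} has moves (no moves)
Bisimilarity quotient blocks:
  B0 = {p0, q0}
  B1 = {p1, p2, q1, q2}
p0 ∈ B0, q0 ∈ B0 → same block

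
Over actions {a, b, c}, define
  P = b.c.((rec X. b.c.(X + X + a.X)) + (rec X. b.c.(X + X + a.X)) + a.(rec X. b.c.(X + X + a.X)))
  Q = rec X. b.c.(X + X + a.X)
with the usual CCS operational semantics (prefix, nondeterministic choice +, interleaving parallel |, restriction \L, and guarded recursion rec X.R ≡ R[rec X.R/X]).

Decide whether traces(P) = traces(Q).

trace-equivalent

P's transition system — 4 states:
  u0 = b.c.((rec X. b.c.(X + X + a.X)) + (rec X. b.c.(X + X + a.X)) + a.(rec X. b.c.(X + X + a.X))) | =b=> u1
  u1 = c.((rec X. b.c.(X + X + a.X)) + (rec X. b.c.(X + X + a.X)) + a.(rec X. b.c.(X + X + a.X))) | =c=> u2
  u2 = (rec X. b.c.(X + X + a.X)) + (rec X. b.c.(X + X + a.X)) + a.(rec X. b.c.(X + X + a.X)) | =a=> u3, =b=> u1
  u3 = rec X. b.c.(X + X + a.X) | =b=> u1
Q's transition system — 3 states:
  v0 = rec X. b.c.(X + X + a.X) | =b=> v1
  v1 = c.((rec X. b.c.(X + X + a.X)) + (rec X. b.c.(X + X + a.X)) + a.(rec X. b.c.(X + X + a.X))) | =c=> v2
  v2 = (rec X. b.c.(X + X + a.X)) + (rec X. b.c.(X + X + a.X)) + a.(rec X. b.c.(X + X + a.X)) | =a=> v0, =b=> v1
Partition-refinement fixed point:
  B0 = {u0, u3, v0}
  B1 = {u1, v1}
  B2 = {u2, v2}
u0 ∈ B0, v0 ∈ B0 → same block
Bisimilar ⇒ trace-equivalent.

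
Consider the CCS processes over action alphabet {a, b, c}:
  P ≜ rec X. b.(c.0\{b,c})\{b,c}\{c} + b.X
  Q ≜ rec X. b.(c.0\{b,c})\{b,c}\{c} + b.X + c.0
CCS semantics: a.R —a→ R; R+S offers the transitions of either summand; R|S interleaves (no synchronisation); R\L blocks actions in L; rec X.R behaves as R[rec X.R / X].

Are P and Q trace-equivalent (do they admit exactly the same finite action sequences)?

NO — witness ⟨c⟩

LTS(P): 2 reachable states
  s0 = rec X. b.(c.0\{b,c})\{b,c}\{c} + b.X :: =b=> s0, =b=> s1
  s1 = (c.0\{b,c})\{b,c}\{c} :: deadlocked
LTS(Q): 3 reachable states
  t0 = rec X. b.(c.0\{b,c})\{b,c}\{c} + b.X + c.0 :: =b=> t0, =b=> t1, =c=> t2
  t1 = (c.0\{b,c})\{b,c}\{c} :: deadlocked
  t2 = 0 :: deadlocked
Executing c from Q (initial set {t0}):
  [1] c ⇒ {t2}
  — Q admits the full trace.
Executing c from P (initial set {s0}):
  [1] c ⇒ no successor for P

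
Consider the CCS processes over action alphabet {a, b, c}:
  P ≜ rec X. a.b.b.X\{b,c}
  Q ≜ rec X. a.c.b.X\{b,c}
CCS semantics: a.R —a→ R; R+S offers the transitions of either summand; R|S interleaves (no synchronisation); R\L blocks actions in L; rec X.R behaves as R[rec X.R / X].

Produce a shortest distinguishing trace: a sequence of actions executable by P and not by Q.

Reachable graph of P (5 states):
  s0 = rec X. a.b.b.X\{b,c} | --a--▸ s1
  s1 = b.b.(rec X. a.b.b.X\{b,c})\{b,c} | --b--▸ s2
  s2 = b.(rec X. a.b.b.X\{b,c})\{b,c} | --b--▸ s3
  s3 = (rec X. a.b.b.X\{b,c})\{b,c} | --a--▸ s4
  s4 = (b.b.(rec X. a.b.b.X\{b,c})\{b,c})\{b,c} | deadlocked
Reachable graph of Q (5 states):
  t0 = rec X. a.c.b.X\{b,c} | --a--▸ t1
  t1 = c.b.(rec X. a.c.b.X\{b,c})\{b,c} | --c--▸ t2
  t2 = b.(rec X. a.c.b.X\{b,c})\{b,c} | --b--▸ t3
  t3 = (rec X. a.c.b.X\{b,c})\{b,c} | --a--▸ t4
  t4 = (c.b.(rec X. a.c.b.X\{b,c})\{b,c})\{b,c} | deadlocked
Run σ = ⟨ab⟩ on P: start {s0}
  [1] a ⇒ {s1}
  [2] b ⇒ {s2}
  — P admits the full trace.
Run σ = ⟨ab⟩ on Q: start {t0}
  [1] a ⇒ {t1}
  [2] b ⇒ ∅  — Q cannot continue

ab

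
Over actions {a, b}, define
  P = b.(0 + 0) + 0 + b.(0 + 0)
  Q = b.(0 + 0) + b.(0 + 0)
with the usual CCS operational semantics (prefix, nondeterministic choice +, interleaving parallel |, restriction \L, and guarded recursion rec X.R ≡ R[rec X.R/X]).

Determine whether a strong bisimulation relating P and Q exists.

P ~ Q

Reachable graph of P (2 states):
  m0 = b.(0 + 0) + 0 + b.(0 + 0) has moves =b=> m1
  m1 = 0 + 0 has moves (no moves)
Reachable graph of Q (2 states):
  n0 = b.(0 + 0) + b.(0 + 0) has moves =b=> n1
  n1 = 0 + 0 has moves (no moves)
Coarsest stable partition (strong bisimilarity classes):
  B0 = {m0, n0}
  B1 = {m1, n1}
m0 ∈ B0, n0 ∈ B0 → same block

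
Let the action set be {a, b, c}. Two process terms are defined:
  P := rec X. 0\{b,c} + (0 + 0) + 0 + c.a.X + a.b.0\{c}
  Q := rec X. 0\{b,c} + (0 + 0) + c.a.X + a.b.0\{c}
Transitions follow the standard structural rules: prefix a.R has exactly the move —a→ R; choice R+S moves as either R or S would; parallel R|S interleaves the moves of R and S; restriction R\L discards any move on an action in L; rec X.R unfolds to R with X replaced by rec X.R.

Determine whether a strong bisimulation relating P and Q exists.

P's transition system — 4 states:
  p0 = rec X. 0\{b,c} + (0 + 0) + 0 + c.a.X + a.b.0\{c} → —a→ p1, —c→ p2
  p1 = b.0\{c} → —b→ p3
  p2 = a.(rec X. 0\{b,c} + (0 + 0) + 0 + c.a.X + a.b.0\{c}) → —a→ p0
  p3 = 0\{c} → stopped
Q's transition system — 4 states:
  q0 = rec X. 0\{b,c} + (0 + 0) + c.a.X + a.b.0\{c} → —a→ q1, —c→ q2
  q1 = b.0\{c} → —b→ q3
  q2 = a.(rec X. 0\{b,c} + (0 + 0) + c.a.X + a.b.0\{c}) → —a→ q0
  q3 = 0\{c} → stopped
Bisimilarity quotient blocks:
  B0 = {p0, q0}
  B1 = {p2, q2}
  B2 = {p1, q1}
  B3 = {p3, q3}
p0 ∈ B0, q0 ∈ B0 → same block

bisimilar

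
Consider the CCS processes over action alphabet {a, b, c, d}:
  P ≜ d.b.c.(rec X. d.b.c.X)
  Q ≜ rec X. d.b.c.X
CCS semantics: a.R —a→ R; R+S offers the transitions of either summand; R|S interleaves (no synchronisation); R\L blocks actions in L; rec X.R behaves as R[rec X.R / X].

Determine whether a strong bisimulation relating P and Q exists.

P's transition system — 4 states:
  s0 = d.b.c.(rec X. d.b.c.X) :: --d--▸ s1
  s1 = b.c.(rec X. d.b.c.X) :: --b--▸ s2
  s2 = c.(rec X. d.b.c.X) :: --c--▸ s3
  s3 = rec X. d.b.c.X :: --d--▸ s1
Q's transition system — 3 states:
  t0 = rec X. d.b.c.X :: --d--▸ t1
  t1 = b.c.(rec X. d.b.c.X) :: --b--▸ t2
  t2 = c.(rec X. d.b.c.X) :: --c--▸ t0
Bisimilarity quotient blocks:
  B0 = {s0, s3, t0}
  B1 = {s1, t1}
  B2 = {s2, t2}
s0 ∈ B0, t0 ∈ B0 → same block

YES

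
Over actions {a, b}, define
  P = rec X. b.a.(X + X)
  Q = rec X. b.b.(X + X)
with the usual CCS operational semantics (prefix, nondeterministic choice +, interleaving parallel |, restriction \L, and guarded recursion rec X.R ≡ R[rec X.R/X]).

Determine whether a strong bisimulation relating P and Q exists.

Reachable graph of P (3 states):
  s0 = rec X. b.a.(X + X) ⊢ =b=> s1
  s1 = a.((rec X. b.a.(X + X)) + (rec X. b.a.(X + X))) ⊢ =a=> s2
  s2 = (rec X. b.a.(X + X)) + (rec X. b.a.(X + X)) ⊢ =b=> s1
Reachable graph of Q (3 states):
  t0 = rec X. b.b.(X + X) ⊢ =b=> t1
  t1 = b.((rec X. b.b.(X + X)) + (rec X. b.b.(X + X))) ⊢ =b=> t2
  t2 = (rec X. b.b.(X + X)) + (rec X. b.b.(X + X)) ⊢ =b=> t1
Coarsest stable partition (strong bisimilarity classes):
  B0 = {s0, s2}
  B1 = {s1}
  B2 = {t0, t1, t2}
s0 ∈ B0, t0 ∈ B2 → different blocks

NO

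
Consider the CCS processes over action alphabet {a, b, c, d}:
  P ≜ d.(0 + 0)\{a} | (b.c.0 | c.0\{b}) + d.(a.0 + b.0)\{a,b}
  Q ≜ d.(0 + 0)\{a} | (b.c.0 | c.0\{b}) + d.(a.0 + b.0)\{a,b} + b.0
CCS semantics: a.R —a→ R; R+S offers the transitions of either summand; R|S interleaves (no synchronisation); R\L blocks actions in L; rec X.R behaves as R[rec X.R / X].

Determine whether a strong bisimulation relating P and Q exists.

P's transition system — 13 states:
  u0 = d.(0 + 0)\{a} | (b.c.0 | c.0\{b}) + d.(a.0 + b.0)\{a,b} ⊢ ··b··> u1, ··c··> u2, ··d··> u3, ··d··> u4
  u1 = d.(0 + 0)\{a} | (c.0 | c.0\{b}) ⊢ ··c··> u5, ··c··> u6, ··d··> u7
  u2 = d.(0 + 0)\{a} | (b.c.0 | 0\{b}) ⊢ ··b··> u6, ··d··> u8
  u3 = (0 + 0)\{a} | (b.c.0 | c.0\{b}) ⊢ ··b··> u7, ··c··> u8
  u4 = (a.0 + b.0)\{a,b} ⊢ ∅
  u5 = d.(0 + 0)\{a} | (0 | c.0\{b}) ⊢ ··c··> u9, ··d··> u10
  u6 = d.(0 + 0)\{a} | (c.0 | 0\{b}) ⊢ ··c··> u9, ··d··> u11
  u7 = (0 + 0)\{a} | (c.0 | c.0\{b}) ⊢ ··c··> u10, ··c··> u11
  u8 = (0 + 0)\{a} | (b.c.0 | 0\{b}) ⊢ ··b··> u11
  u9 = d.(0 + 0)\{a} | (0 | 0\{b}) ⊢ ··d··> u12
  u10 = (0 + 0)\{a} | (0 | c.0\{b}) ⊢ ··c··> u12
  u11 = (0 + 0)\{a} | (c.0 | 0\{b}) ⊢ ··c··> u12
  u12 = (0 + 0)\{a} | (0 | 0\{b}) ⊢ ∅
Q's transition system — 14 states:
  v0 = d.(0 + 0)\{a} | (b.c.0 | c.0\{b}) + d.(a.0 + b.0)\{a,b} + b.0 ⊢ ··b··> v1, ··b··> v2, ··c··> v3, ··d··> v4, ··d··> v5
  v1 = 0 ⊢ ∅
  v2 = d.(0 + 0)\{a} | (c.0 | c.0\{b}) ⊢ ··c··> v6, ··c··> v7, ··d··> v8
  v3 = d.(0 + 0)\{a} | (b.c.0 | 0\{b}) ⊢ ··b··> v7, ··d··> v9
  v4 = (0 + 0)\{a} | (b.c.0 | c.0\{b}) ⊢ ··b··> v8, ··c··> v9
  v5 = (a.0 + b.0)\{a,b} ⊢ ∅
  v6 = d.(0 + 0)\{a} | (0 | c.0\{b}) ⊢ ··c··> v10, ··d··> v11
  v7 = d.(0 + 0)\{a} | (c.0 | 0\{b}) ⊢ ··c··> v10, ··d··> v12
  v8 = (0 + 0)\{a} | (c.0 | c.0\{b}) ⊢ ··c··> v11, ··c··> v12
  v9 = (0 + 0)\{a} | (b.c.0 | 0\{b}) ⊢ ··b··> v12
  v10 = d.(0 + 0)\{a} | (0 | 0\{b}) ⊢ ··d··> v13
  v11 = (0 + 0)\{a} | (0 | c.0\{b}) ⊢ ··c··> v13
  v12 = (0 + 0)\{a} | (c.0 | 0\{b}) ⊢ ··c··> v13
  v13 = (0 + 0)\{a} | (0 | 0\{b}) ⊢ ∅
Bisimilarity quotient blocks:
  B0 = {u0}
  B1 = {u1, v2}
  B2 = {u7, v8}
  B3 = {u10, u11, v11, v12}
  B4 = {u12, u4, v1, v13, v5}
  B5 = {u5, u6, v6, v7}
  B6 = {u9, v10}
  B7 = {u2, v3}
  B8 = {u8, v9}
  B9 = {u3, v4}
  B10 = {v0}
u0 ∈ B0, v0 ∈ B10 → different blocks

NO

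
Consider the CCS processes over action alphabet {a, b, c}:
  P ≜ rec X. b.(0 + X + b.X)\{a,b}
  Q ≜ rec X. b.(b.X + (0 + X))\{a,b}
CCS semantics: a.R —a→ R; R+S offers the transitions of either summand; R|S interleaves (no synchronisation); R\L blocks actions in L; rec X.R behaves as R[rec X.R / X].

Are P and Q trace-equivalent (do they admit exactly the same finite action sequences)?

traces(P) = traces(Q)

Reachable graph of P (2 states):
  p0 = rec X. b.(0 + X + b.X)\{a,b} :: -b-> p1
  p1 = (0 + (rec X. b.(0 + X + b.X)\{a,b}) + b.(rec X. b.(0 + X + b.X)\{a,b}))\{a,b} :: (no moves)
Reachable graph of Q (2 states):
  q0 = rec X. b.(b.X + (0 + X))\{a,b} :: -b-> q1
  q1 = (b.(rec X. b.(b.X + (0 + X))\{a,b}) + (0 + (rec X. b.(b.X + (0 + X))\{a,b})))\{a,b} :: (no moves)
Coarsest stable partition (strong bisimilarity classes):
  B0 = {p0, q0}
  B1 = {p1, q1}
p0 ∈ B0, q0 ∈ B0 → same block
Bisimilar ⇒ trace-equivalent.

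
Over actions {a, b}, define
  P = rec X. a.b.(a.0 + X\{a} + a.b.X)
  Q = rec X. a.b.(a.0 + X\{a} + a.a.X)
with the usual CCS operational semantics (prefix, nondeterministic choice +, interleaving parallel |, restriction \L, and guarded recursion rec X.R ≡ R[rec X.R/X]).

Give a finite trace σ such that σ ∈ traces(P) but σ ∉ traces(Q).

P's transition system — 5 states:
  u0 = rec X. a.b.(a.0 + X\{a} + a.b.X) has moves ··a··> u1
  u1 = b.(a.0 + (rec X. a.b.(a.0 + X\{a} + a.b.X))\{a} + a.b.(rec X. a.b.(a.0 + X\{a} + a.b.X))) has moves ··b··> u2
  u2 = a.0 + (rec X. a.b.(a.0 + X\{a} + a.b.X))\{a} + a.b.(rec X. a.b.(a.0 + X\{a} + a.b.X)) has moves ··a··> u3, ··a··> u4
  u3 = 0 has moves stopped
  u4 = b.(rec X. a.b.(a.0 + X\{a} + a.b.X)) has moves ··b··> u0
Q's transition system — 5 states:
  v0 = rec X. a.b.(a.0 + X\{a} + a.a.X) has moves ··a··> v1
  v1 = b.(a.0 + (rec X. a.b.(a.0 + X\{a} + a.a.X))\{a} + a.a.(rec X. a.b.(a.0 + X\{a} + a.a.X))) has moves ··b··> v2
  v2 = a.0 + (rec X. a.b.(a.0 + X\{a} + a.a.X))\{a} + a.a.(rec X. a.b.(a.0 + X\{a} + a.a.X)) has moves ··a··> v3, ··a··> v4
  v3 = 0 has moves stopped
  v4 = a.(rec X. a.b.(a.0 + X\{a} + a.a.X)) has moves ··a··> v0
Run σ = ⟨abab⟩ on P: start {u0}
  [1] a ⇒ {u1}
  [2] b ⇒ {u2}
  [3] a ⇒ {u3, u4}
  [4] b ⇒ {u0}
  ✓ P
Run σ = ⟨abab⟩ on Q: start {v0}
  [1] a ⇒ {v1}
  [2] b ⇒ {v2}
  [3] a ⇒ {v3, v4}
  [4] b ⇒ ∅ (Q stuck)

abab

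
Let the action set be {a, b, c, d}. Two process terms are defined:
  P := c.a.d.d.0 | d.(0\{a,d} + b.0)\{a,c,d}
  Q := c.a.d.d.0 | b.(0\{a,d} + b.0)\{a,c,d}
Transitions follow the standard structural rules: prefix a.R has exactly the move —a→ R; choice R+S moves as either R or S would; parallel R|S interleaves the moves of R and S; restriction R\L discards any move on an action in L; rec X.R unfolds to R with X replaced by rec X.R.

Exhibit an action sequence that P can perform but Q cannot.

Reachable graph of P (15 states):
  s0 = c.a.d.d.0 | d.(0\{a,d} + b.0)\{a,c,d} → ··c··> s1, ··d··> s2
  s1 = a.d.d.0 | d.(0\{a,d} + b.0)\{a,c,d} → ··a··> s3, ··d··> s4
  s2 = c.a.d.d.0 | (0\{a,d} + b.0)\{a,c,d} → ··b··> s5, ··c··> s4
  s3 = d.d.0 | d.(0\{a,d} + b.0)\{a,c,d} → ··d··> s6, ··d··> s7
  s4 = a.d.d.0 | (0\{a,d} + b.0)\{a,c,d} → ··a··> s7, ··b··> s8
  s5 = c.a.d.d.0 | 0\{a,c,d} → ··c··> s8
  s6 = d.0 | d.(0\{a,d} + b.0)\{a,c,d} → ··d··> s10, ··d··> s9
  s7 = d.d.0 | (0\{a,d} + b.0)\{a,c,d} → ··b··> s11, ··d··> s10
  s8 = a.d.d.0 | 0\{a,c,d} → ··a··> s11
  s9 = 0 | d.(0\{a,d} + b.0)\{a,c,d} → ··d··> s12
  s10 = d.0 | (0\{a,d} + b.0)\{a,c,d} → ··b··> s13, ··d··> s12
  s11 = d.d.0 | 0\{a,c,d} → ··d··> s13
  s12 = 0 | (0\{a,d} + b.0)\{a,c,d} → ··b··> s14
  s13 = d.0 | 0\{a,c,d} → ··d··> s14
  s14 = 0 | 0\{a,c,d} → deadlocked
Reachable graph of Q (15 states):
  t0 = c.a.d.d.0 | b.(0\{a,d} + b.0)\{a,c,d} → ··b··> t1, ··c··> t2
  t1 = c.a.d.d.0 | (0\{a,d} + b.0)\{a,c,d} → ··b··> t3, ··c··> t4
  t2 = a.d.d.0 | b.(0\{a,d} + b.0)\{a,c,d} → ··a··> t5, ··b··> t4
  t3 = c.a.d.d.0 | 0\{a,c,d} → ··c··> t6
  t4 = a.d.d.0 | (0\{a,d} + b.0)\{a,c,d} → ··a··> t7, ··b··> t6
  t5 = d.d.0 | b.(0\{a,d} + b.0)\{a,c,d} → ··b··> t7, ··d··> t8
  t6 = a.d.d.0 | 0\{a,c,d} → ··a··> t9
  t7 = d.d.0 | (0\{a,d} + b.0)\{a,c,d} → ··b··> t9, ··d··> t10
  t8 = d.0 | b.(0\{a,d} + b.0)\{a,c,d} → ··b··> t10, ··d··> t11
  t9 = d.d.0 | 0\{a,c,d} → ··d··> t12
  t10 = d.0 | (0\{a,d} + b.0)\{a,c,d} → ··b··> t12, ··d··> t13
  t11 = 0 | b.(0\{a,d} + b.0)\{a,c,d} → ··b··> t13
  t12 = d.0 | 0\{a,c,d} → ··d··> t14
  t13 = 0 | (0\{a,d} + b.0)\{a,c,d} → ··b··> t14
  t14 = 0 | 0\{a,c,d} → deadlocked
Trace ⟨d⟩ through P, begin at {s0}:
  [1] d ⇒ {s2}
  P completes σ.
Trace ⟨d⟩ through Q, begin at {t0}:
  [1] d ⇒ ∅  — Q cannot continue

d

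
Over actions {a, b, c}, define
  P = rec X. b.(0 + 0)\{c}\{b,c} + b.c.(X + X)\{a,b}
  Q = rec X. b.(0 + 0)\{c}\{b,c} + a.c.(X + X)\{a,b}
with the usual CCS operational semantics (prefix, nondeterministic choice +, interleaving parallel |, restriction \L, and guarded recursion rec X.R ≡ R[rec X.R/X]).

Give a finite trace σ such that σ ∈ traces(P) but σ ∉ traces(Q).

Reachable graph of P (4 states):
  p0 = rec X. b.(0 + 0)\{c}\{b,c} + b.c.(X + X)\{a,b} | ··b··> p1, ··b··> p2
  p1 = (0 + 0)\{c}\{b,c} | deadlocked
  p2 = c.((rec X. b.(0 + 0)\{c}\{b,c} + b.c.(X + X)\{a,b}) + (rec X. b.(0 + 0)\{c}\{b,c} + b.c.(X + X)\{a,b}))\{a,b} | ··c··> p3
  p3 = ((rec X. b.(0 + 0)\{c}\{b,c} + b.c.(X + X)\{a,b}) + (rec X. b.(0 + 0)\{c}\{b,c} + b.c.(X + X)\{a,b}))\{a,b} | deadlocked
Reachable graph of Q (4 states):
  q0 = rec X. b.(0 + 0)\{c}\{b,c} + a.c.(X + X)\{a,b} | ··a··> q1, ··b··> q2
  q1 = c.((rec X. b.(0 + 0)\{c}\{b,c} + a.c.(X + X)\{a,b}) + (rec X. b.(0 + 0)\{c}\{b,c} + a.c.(X + X)\{a,b}))\{a,b} | ··c··> q3
  q2 = (0 + 0)\{c}\{b,c} | deadlocked
  q3 = ((rec X. b.(0 + 0)\{c}\{b,c} + a.c.(X + X)\{a,b}) + (rec X. b.(0 + 0)\{c}\{b,c} + a.c.(X + X)\{a,b}))\{a,b} | deadlocked
Trace ⟨bc⟩ through P, begin at {p0}:
  after b @ step 1: {p1, p2}
  after c @ step 2: {p3}
  P completes σ.
Trace ⟨bc⟩ through Q, begin at {q0}:
  after b @ step 1: {q2}
  after c @ step 2: ∅  — Q cannot continue

bc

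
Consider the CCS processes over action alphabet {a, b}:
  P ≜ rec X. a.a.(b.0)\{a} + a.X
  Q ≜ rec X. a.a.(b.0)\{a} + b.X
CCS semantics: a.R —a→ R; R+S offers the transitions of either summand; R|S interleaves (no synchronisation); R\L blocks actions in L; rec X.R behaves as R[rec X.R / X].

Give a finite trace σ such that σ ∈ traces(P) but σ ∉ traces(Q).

Reachable graph of P (4 states):
  s0 = rec X. a.a.(b.0)\{a} + a.X has moves —a→ s0, —a→ s1
  s1 = a.(b.0)\{a} has moves —a→ s2
  s2 = (b.0)\{a} has moves —b→ s3
  s3 = 0\{a} has moves ·
Reachable graph of Q (4 states):
  t0 = rec X. a.a.(b.0)\{a} + b.X has moves —a→ t1, —b→ t0
  t1 = a.(b.0)\{a} has moves —a→ t2
  t2 = (b.0)\{a} has moves —b→ t3
  t3 = 0\{a} has moves ·
Trace ⟨aaa⟩ through P, begin at {s0}:
  step 1 (a): {s0, s1}
  step 2 (a): {s0, s1, s2}
  step 3 (a): {s0, s1, s2}
  P completes σ.
Trace ⟨aaa⟩ through Q, begin at {t0}:
  step 1 (a): {t1}
  step 2 (a): {t2}
  step 3 (a): ∅  — Q cannot continue

aaa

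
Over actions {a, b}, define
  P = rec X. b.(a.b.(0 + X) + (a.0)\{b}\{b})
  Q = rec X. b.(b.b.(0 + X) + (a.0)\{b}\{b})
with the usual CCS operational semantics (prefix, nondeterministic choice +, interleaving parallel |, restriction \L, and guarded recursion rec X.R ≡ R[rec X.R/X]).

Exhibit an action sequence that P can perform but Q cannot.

bab

Reachable graph of P (5 states):
  u0 = rec X. b.(a.b.(0 + X) + (a.0)\{b}\{b}) → -b-> u1
  u1 = a.b.(0 + (rec X. b.(a.b.(0 + X) + (a.0)\{b}\{b}))) + (a.0)\{b}\{b} → -a-> u2, -a-> u3
  u2 = 0\{b}\{b} → (no moves)
  u3 = b.(0 + (rec X. b.(a.b.(0 + X) + (a.0)\{b}\{b}))) → -b-> u4
  u4 = 0 + (rec X. b.(a.b.(0 + X) + (a.0)\{b}\{b})) → -b-> u1
Reachable graph of Q (5 states):
  v0 = rec X. b.(b.b.(0 + X) + (a.0)\{b}\{b}) → -b-> v1
  v1 = b.b.(0 + (rec X. b.(b.b.(0 + X) + (a.0)\{b}\{b}))) + (a.0)\{b}\{b} → -a-> v2, -b-> v3
  v2 = 0\{b}\{b} → (no moves)
  v3 = b.(0 + (rec X. b.(b.b.(0 + X) + (a.0)\{b}\{b}))) → -b-> v4
  v4 = 0 + (rec X. b.(b.b.(0 + X) + (a.0)\{b}\{b})) → -b-> v1
Run σ = ⟨bab⟩ on P: start {u0}
  [1] b ⇒ {u1}
  [2] a ⇒ {u2, u3}
  [3] b ⇒ {u4}
  — P admits the full trace.
Run σ = ⟨bab⟩ on Q: start {v0}
  [1] b ⇒ {v1}
  [2] a ⇒ {v2}
  [3] b ⇒ no successor for Q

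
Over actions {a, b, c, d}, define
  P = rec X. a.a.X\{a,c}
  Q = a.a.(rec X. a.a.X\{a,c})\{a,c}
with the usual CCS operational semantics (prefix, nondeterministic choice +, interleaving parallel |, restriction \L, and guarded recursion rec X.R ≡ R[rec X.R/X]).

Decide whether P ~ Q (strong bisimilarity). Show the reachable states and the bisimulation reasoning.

bisimilar

P's transition system — 3 states:
  u0 = rec X. a.a.X\{a,c} ⊢ —a→ u1
  u1 = a.(rec X. a.a.X\{a,c})\{a,c} ⊢ —a→ u2
  u2 = (rec X. a.a.X\{a,c})\{a,c} ⊢ ∅
Q's transition system — 3 states:
  v0 = a.a.(rec X. a.a.X\{a,c})\{a,c} ⊢ —a→ v1
  v1 = a.(rec X. a.a.X\{a,c})\{a,c} ⊢ —a→ v2
  v2 = (rec X. a.a.X\{a,c})\{a,c} ⊢ ∅
Coarsest stable partition (strong bisimilarity classes):
  B0 = {u0, v0}
  B1 = {u1, v1}
  B2 = {u2, v2}
u0 ∈ B0, v0 ∈ B0 → same block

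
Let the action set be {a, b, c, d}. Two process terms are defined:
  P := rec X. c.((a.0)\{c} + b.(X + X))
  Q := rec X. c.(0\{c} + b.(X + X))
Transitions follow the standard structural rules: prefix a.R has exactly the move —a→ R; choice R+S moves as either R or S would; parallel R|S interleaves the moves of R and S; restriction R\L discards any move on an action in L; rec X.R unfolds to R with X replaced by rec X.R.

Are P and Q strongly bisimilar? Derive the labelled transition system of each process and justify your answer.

P ≁ Q

Reachable graph of P (4 states):
  m0 = rec X. c.((a.0)\{c} + b.(X + X)) :: -c-> m1
  m1 = (a.0)\{c} + b.((rec X. c.((a.0)\{c} + b.(X + X))) + (rec X. c.((a.0)\{c} + b.(X + X)))) :: -a-> m2, -b-> m3
  m2 = 0\{c} :: ·
  m3 = (rec X. c.((a.0)\{c} + b.(X + X))) + (rec X. c.((a.0)\{c} + b.(X + X))) :: -c-> m1
Reachable graph of Q (3 states):
  n0 = rec X. c.(0\{c} + b.(X + X)) :: -c-> n1
  n1 = 0\{c} + b.((rec X. c.(0\{c} + b.(X + X))) + (rec X. c.(0\{c} + b.(X + X)))) :: -b-> n2
  n2 = (rec X. c.(0\{c} + b.(X + X))) + (rec X. c.(0\{c} + b.(X + X))) :: -c-> n1
Coarsest stable partition (strong bisimilarity classes):
  B0 = {m0, m3}
  B1 = {m1}
  B2 = {m2}
  B3 = {n0, n2}
  B4 = {n1}
m0 ∈ B0, n0 ∈ B3 → different blocks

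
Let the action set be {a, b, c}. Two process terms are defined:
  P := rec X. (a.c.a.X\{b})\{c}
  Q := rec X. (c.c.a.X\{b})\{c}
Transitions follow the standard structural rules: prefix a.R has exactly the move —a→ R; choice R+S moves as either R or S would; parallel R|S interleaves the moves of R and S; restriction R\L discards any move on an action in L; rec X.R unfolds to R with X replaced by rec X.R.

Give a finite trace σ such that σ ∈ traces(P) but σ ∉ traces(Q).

Reachable graph of P (2 states):
  p0 = rec X. (a.c.a.X\{b})\{c} ⊢ ··a··> p1
  p1 = (c.a.(rec X. (a.c.a.X\{b})\{c})\{b})\{c} ⊢ ·
Reachable graph of Q (1 states):
  q0 = rec X. (c.c.a.X\{b})\{c} ⊢ ·
Trace ⟨a⟩ through P, begin at {p0}:
  step 1 (a): {p1}
  — P admits the full trace.
Trace ⟨a⟩ through Q, begin at {q0}:
  step 1 (a): no successor for Q

a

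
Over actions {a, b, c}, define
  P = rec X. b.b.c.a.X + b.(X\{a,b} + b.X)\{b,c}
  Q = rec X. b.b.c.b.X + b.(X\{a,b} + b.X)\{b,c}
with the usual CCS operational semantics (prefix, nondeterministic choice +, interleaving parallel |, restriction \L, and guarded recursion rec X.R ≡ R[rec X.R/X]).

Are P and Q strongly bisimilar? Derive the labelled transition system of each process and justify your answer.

not bisimilar

Reachable graph of P (5 states):
  p0 = rec X. b.b.c.a.X + b.(X\{a,b} + b.X)\{b,c} | --b--▸ p1, --b--▸ p2
  p1 = ((rec X. b.b.c.a.X + b.(X\{a,b} + b.X)\{b,c})\{a,b} + b.(rec X. b.b.c.a.X + b.(X\{a,b} + b.X)\{b,c}))\{b,c} | ·
  p2 = b.c.a.(rec X. b.b.c.a.X + b.(X\{a,b} + b.X)\{b,c}) | --b--▸ p3
  p3 = c.a.(rec X. b.b.c.a.X + b.(X\{a,b} + b.X)\{b,c}) | --c--▸ p4
  p4 = a.(rec X. b.b.c.a.X + b.(X\{a,b} + b.X)\{b,c}) | --a--▸ p0
Reachable graph of Q (5 states):
  q0 = rec X. b.b.c.b.X + b.(X\{a,b} + b.X)\{b,c} | --b--▸ q1, --b--▸ q2
  q1 = ((rec X. b.b.c.b.X + b.(X\{a,b} + b.X)\{b,c})\{a,b} + b.(rec X. b.b.c.b.X + b.(X\{a,b} + b.X)\{b,c}))\{b,c} | ·
  q2 = b.c.b.(rec X. b.b.c.b.X + b.(X\{a,b} + b.X)\{b,c}) | --b--▸ q3
  q3 = c.b.(rec X. b.b.c.b.X + b.(X\{a,b} + b.X)\{b,c}) | --c--▸ q4
  q4 = b.(rec X. b.b.c.b.X + b.(X\{a,b} + b.X)\{b,c}) | --b--▸ q0
Partition-refinement fixed point:
  B0 = {p0}
  B1 = {p1, q1}
  B2 = {p2}
  B3 = {p3}
  B4 = {p4}
  B5 = {q0}
  B6 = {q2}
  B7 = {q3}
  B8 = {q4}
p0 ∈ B0, q0 ∈ B5 → different blocks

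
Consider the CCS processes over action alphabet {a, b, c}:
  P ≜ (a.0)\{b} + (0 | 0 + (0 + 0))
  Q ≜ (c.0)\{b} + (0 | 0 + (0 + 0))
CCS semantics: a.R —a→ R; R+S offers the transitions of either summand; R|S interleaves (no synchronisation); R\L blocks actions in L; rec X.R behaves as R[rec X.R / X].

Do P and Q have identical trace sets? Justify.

P's transition system — 2 states:
  u0 = (a.0)\{b} + (0 | 0 + (0 + 0)) :: =a=> u1
  u1 = 0\{b} :: stopped
Q's transition system — 2 states:
  v0 = (c.0)\{b} + (0 | 0 + (0 + 0)) :: =c=> v1
  v1 = 0\{b} :: stopped
Trace ⟨a⟩ through P, begin at {u0}:
  [1] a ⇒ {u1}
  P completes σ.
Trace ⟨a⟩ through Q, begin at {v0}:
  [1] a ⇒ ∅ (Q stuck)

trace-distinct — witness ⟨a⟩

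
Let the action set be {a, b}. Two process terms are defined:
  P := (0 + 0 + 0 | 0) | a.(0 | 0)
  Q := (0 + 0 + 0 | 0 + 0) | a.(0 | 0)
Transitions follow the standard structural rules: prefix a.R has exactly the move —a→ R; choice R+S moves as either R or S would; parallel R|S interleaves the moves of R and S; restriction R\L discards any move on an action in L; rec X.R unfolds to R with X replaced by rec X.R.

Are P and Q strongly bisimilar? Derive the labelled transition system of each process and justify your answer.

P's transition system — 2 states:
  p0 = (0 + 0 + 0 | 0) | a.(0 | 0) has moves -a-> p1
  p1 = (0 + 0 + 0 | 0) | (0 | 0) has moves deadlocked
Q's transition system — 2 states:
  q0 = (0 + 0 + 0 | 0 + 0) | a.(0 | 0) has moves -a-> q1
  q1 = (0 + 0 + 0 | 0 + 0) | (0 | 0) has moves deadlocked
Partition-refinement fixed point:
  B0 = {p0, q0}
  B1 = {p1, q1}
p0 ∈ B0, q0 ∈ B0 → same block

bisimilar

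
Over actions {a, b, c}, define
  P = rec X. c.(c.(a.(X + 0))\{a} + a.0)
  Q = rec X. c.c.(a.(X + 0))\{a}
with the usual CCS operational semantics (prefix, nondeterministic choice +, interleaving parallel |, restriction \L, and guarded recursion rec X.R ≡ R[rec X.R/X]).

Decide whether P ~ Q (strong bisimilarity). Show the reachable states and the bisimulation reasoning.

not bisimilar

Reachable graph of P (4 states):
  p0 = rec X. c.(c.(a.(X + 0))\{a} + a.0) | --c--▸ p1
  p1 = c.(a.((rec X. c.(c.(a.(X + 0))\{a} + a.0)) + 0))\{a} + a.0 | --a--▸ p2, --c--▸ p3
  p2 = 0 | ·
  p3 = (a.((rec X. c.(c.(a.(X + 0))\{a} + a.0)) + 0))\{a} | ·
Reachable graph of Q (3 states):
  q0 = rec X. c.c.(a.(X + 0))\{a} | --c--▸ q1
  q1 = c.(a.((rec X. c.c.(a.(X + 0))\{a}) + 0))\{a} | --c--▸ q2
  q2 = (a.((rec X. c.c.(a.(X + 0))\{a}) + 0))\{a} | ·
Bisimilarity quotient blocks:
  B0 = {p0}
  B1 = {p1}
  B2 = {p2, p3, q2}
  B3 = {q0}
  B4 = {q1}
p0 ∈ B0, q0 ∈ B3 → different blocks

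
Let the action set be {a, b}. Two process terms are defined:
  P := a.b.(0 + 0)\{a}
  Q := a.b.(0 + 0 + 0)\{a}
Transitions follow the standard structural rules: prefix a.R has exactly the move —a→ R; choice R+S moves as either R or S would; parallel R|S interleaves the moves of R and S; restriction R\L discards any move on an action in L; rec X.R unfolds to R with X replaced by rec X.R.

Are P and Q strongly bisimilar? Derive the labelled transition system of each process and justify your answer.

P's transition system — 3 states:
  u0 = a.b.(0 + 0)\{a} has moves -a-> u1
  u1 = b.(0 + 0)\{a} has moves -b-> u2
  u2 = (0 + 0)\{a} has moves stopped
Q's transition system — 3 states:
  v0 = a.b.(0 + 0 + 0)\{a} has moves -a-> v1
  v1 = b.(0 + 0 + 0)\{a} has moves -b-> v2
  v2 = (0 + 0 + 0)\{a} has moves stopped
Bisimilarity quotient blocks:
  B0 = {u0, v0}
  B1 = {u1, v1}
  B2 = {u2, v2}
u0 ∈ B0, v0 ∈ B0 → same block

YES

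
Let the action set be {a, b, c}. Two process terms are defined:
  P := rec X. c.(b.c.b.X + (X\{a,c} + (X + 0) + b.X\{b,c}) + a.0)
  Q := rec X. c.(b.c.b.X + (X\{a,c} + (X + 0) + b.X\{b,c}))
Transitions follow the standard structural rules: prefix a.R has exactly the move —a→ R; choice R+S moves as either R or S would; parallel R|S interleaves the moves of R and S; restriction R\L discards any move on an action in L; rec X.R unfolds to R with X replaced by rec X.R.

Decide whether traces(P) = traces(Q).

traces(P) ≠ traces(Q) — witness ⟨ca⟩

LTS(P): 6 reachable states
  u0 = rec X. c.(b.c.b.X + (X\{a,c} + (X + 0) + b.X\{b,c}) + a.0) has moves -c-> u1
  u1 = b.c.b.(rec X. c.(b.c.b.X + (X\{a,c} + (X + 0) + b.X\{b,c}) + a.0)) + ((rec X. c.(b.c.b.X + (X\{a,c} + (X + 0) + b.X\{b,c}) + a.0))\{a,c} + ((rec X. c.(b.c.b.X + (X\{a,c} + (X + 0) + b.X\{b,c}) + a.0)) + 0) + b.(rec X. c.(b.c.b.X + (X\{a,c} + (X + 0) + b.X\{b,c}) + a.0))\{b,c}) + a.0 has moves -a-> u2, -b-> u3, -b-> u4, -c-> u1
  u2 = 0 has moves deadlocked
  u3 = (rec X. c.(b.c.b.X + (X\{a,c} + (X + 0) + b.X\{b,c}) + a.0))\{b,c} has moves deadlocked
  u4 = c.b.(rec X. c.(b.c.b.X + (X\{a,c} + (X + 0) + b.X\{b,c}) + a.0)) has moves -c-> u5
  u5 = b.(rec X. c.(b.c.b.X + (X\{a,c} + (X + 0) + b.X\{b,c}) + a.0)) has moves -b-> u0
LTS(Q): 5 reachable states
  v0 = rec X. c.(b.c.b.X + (X\{a,c} + (X + 0) + b.X\{b,c})) has moves -c-> v1
  v1 = b.c.b.(rec X. c.(b.c.b.X + (X\{a,c} + (X + 0) + b.X\{b,c}))) + ((rec X. c.(b.c.b.X + (X\{a,c} + (X + 0) + b.X\{b,c})))\{a,c} + ((rec X. c.(b.c.b.X + (X\{a,c} + (X + 0) + b.X\{b,c}))) + 0) + b.(rec X. c.(b.c.b.X + (X\{a,c} + (X + 0) + b.X\{b,c})))\{b,c}) has moves -b-> v2, -b-> v3, -c-> v1
  v2 = (rec X. c.(b.c.b.X + (X\{a,c} + (X + 0) + b.X\{b,c})))\{b,c} has moves deadlocked
  v3 = c.b.(rec X. c.(b.c.b.X + (X\{a,c} + (X + 0) + b.X\{b,c}))) has moves -c-> v4
  v4 = b.(rec X. c.(b.c.b.X + (X\{a,c} + (X + 0) + b.X\{b,c}))) has moves -b-> v0
Run σ = ⟨ca⟩ on P: start {u0}
  after c @ step 1: {u1}
  after a @ step 2: {u2}
  — P admits the full trace.
Run σ = ⟨ca⟩ on Q: start {v0}
  after c @ step 1: {v1}
  after a @ step 2: ∅  — Q cannot continue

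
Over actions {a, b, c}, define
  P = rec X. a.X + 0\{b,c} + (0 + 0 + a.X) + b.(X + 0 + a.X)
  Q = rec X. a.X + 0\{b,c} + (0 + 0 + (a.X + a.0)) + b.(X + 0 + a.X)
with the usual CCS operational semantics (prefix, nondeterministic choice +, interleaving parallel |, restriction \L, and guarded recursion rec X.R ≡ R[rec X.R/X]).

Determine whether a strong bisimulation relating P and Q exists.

NO

Reachable graph of P (2 states):
  p0 = rec X. a.X + 0\{b,c} + (0 + 0 + a.X) + b.(X + 0 + a.X) has moves -a-> p0, -b-> p1
  p1 = (rec X. a.X + 0\{b,c} + (0 + 0 + a.X) + b.(X + 0 + a.X)) + 0 + a.(rec X. a.X + 0\{b,c} + (0 + 0 + a.X) + b.(X + 0 + a.X)) has moves -a-> p0, -b-> p1
Reachable graph of Q (3 states):
  q0 = rec X. a.X + 0\{b,c} + (0 + 0 + (a.X + a.0)) + b.(X + 0 + a.X) has moves -a-> q0, -a-> q1, -b-> q2
  q1 = 0 has moves (no moves)
  q2 = (rec X. a.X + 0\{b,c} + (0 + 0 + (a.X + a.0)) + b.(X + 0 + a.X)) + 0 + a.(rec X. a.X + 0\{b,c} + (0 + 0 + (a.X + a.0)) + b.(X + 0 + a.X)) has moves -a-> q0, -a-> q1, -b-> q2
Bisimilarity quotient blocks:
  B0 = {p0, p1}
  B1 = {q0, q2}
  B2 = {q1}
p0 ∈ B0, q0 ∈ B1 → different blocks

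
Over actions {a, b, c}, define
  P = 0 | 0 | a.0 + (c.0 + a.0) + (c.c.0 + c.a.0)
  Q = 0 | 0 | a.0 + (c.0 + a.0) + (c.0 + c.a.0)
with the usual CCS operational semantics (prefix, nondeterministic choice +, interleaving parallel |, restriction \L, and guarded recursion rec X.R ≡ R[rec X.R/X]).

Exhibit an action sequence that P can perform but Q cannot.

LTS(P): 5 reachable states
  s0 = 0 | 0 | a.0 + (c.0 + a.0) + (c.c.0 + c.a.0) :: ··a··> s1, ··a··> s2, ··c··> s1, ··c··> s3, ··c··> s4
  s1 = 0 :: ·
  s2 = 0 | 0 | 0 :: ·
  s3 = a.0 :: ··a··> s1
  s4 = c.0 :: ··c··> s1
LTS(Q): 4 reachable states
  t0 = 0 | 0 | a.0 + (c.0 + a.0) + (c.0 + c.a.0) :: ··a··> t1, ··a··> t2, ··c··> t1, ··c··> t3
  t1 = 0 :: ·
  t2 = 0 | 0 | 0 :: ·
  t3 = a.0 :: ··a··> t1
Executing cc from P (initial set {s0}):
  step 1 (c): {s1, s3, s4}
  step 2 (c): {s1}
  — P admits the full trace.
Executing cc from Q (initial set {t0}):
  step 1 (c): {t1, t3}
  step 2 (c): ∅ (Q stuck)

cc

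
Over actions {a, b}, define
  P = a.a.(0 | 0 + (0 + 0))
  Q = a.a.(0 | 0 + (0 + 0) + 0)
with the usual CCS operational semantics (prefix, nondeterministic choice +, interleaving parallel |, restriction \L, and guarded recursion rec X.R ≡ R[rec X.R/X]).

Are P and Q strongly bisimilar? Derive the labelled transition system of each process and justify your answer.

LTS(P): 3 reachable states
  s0 = a.a.(0 | 0 + (0 + 0)) :: --a--▸ s1
  s1 = a.(0 | 0 + (0 + 0)) :: --a--▸ s2
  s2 = 0 | 0 + (0 + 0) :: stopped
LTS(Q): 3 reachable states
  t0 = a.a.(0 | 0 + (0 + 0) + 0) :: --a--▸ t1
  t1 = a.(0 | 0 + (0 + 0) + 0) :: --a--▸ t2
  t2 = 0 | 0 + (0 + 0) + 0 :: stopped
Coarsest stable partition (strong bisimilarity classes):
  B0 = {s0, t0}
  B1 = {s1, t1}
  B2 = {s2, t2}
s0 ∈ B0, t0 ∈ B0 → same block

YES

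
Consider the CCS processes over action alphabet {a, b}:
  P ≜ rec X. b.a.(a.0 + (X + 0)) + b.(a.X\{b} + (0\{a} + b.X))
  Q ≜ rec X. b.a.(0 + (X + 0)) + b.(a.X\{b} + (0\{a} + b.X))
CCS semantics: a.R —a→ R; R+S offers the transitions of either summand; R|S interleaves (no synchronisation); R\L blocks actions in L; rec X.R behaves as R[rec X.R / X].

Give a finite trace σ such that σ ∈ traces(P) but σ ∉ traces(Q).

P's transition system — 6 states:
  m0 = rec X. b.a.(a.0 + (X + 0)) + b.(a.X\{b} + (0\{a} + b.X)) :: —b→ m1, —b→ m2
  m1 = a.(a.0 + ((rec X. b.a.(a.0 + (X + 0)) + b.(a.X\{b} + (0\{a} + b.X))) + 0)) :: —a→ m3
  m2 = a.(rec X. b.a.(a.0 + (X + 0)) + b.(a.X\{b} + (0\{a} + b.X)))\{b} + (0\{a} + b.(rec X. b.a.(a.0 + (X + 0)) + b.(a.X\{b} + (0\{a} + b.X)))) :: —a→ m4, —b→ m0
  m3 = a.0 + ((rec X. b.a.(a.0 + (X + 0)) + b.(a.X\{b} + (0\{a} + b.X))) + 0) :: —a→ m5, —b→ m1, —b→ m2
  m4 = (rec X. b.a.(a.0 + (X + 0)) + b.(a.X\{b} + (0\{a} + b.X)))\{b} :: ∅
  m5 = 0 :: ∅
Q's transition system — 5 states:
  n0 = rec X. b.a.(0 + (X + 0)) + b.(a.X\{b} + (0\{a} + b.X)) :: —b→ n1, —b→ n2
  n1 = a.(0 + ((rec X. b.a.(0 + (X + 0)) + b.(a.X\{b} + (0\{a} + b.X))) + 0)) :: —a→ n3
  n2 = a.(rec X. b.a.(0 + (X + 0)) + b.(a.X\{b} + (0\{a} + b.X)))\{b} + (0\{a} + b.(rec X. b.a.(0 + (X + 0)) + b.(a.X\{b} + (0\{a} + b.X)))) :: —a→ n4, —b→ n0
  n3 = 0 + ((rec X. b.a.(0 + (X + 0)) + b.(a.X\{b} + (0\{a} + b.X))) + 0) :: —b→ n1, —b→ n2
  n4 = (rec X. b.a.(0 + (X + 0)) + b.(a.X\{b} + (0\{a} + b.X)))\{b} :: ∅
Executing baa from P (initial set {m0}):
  after b @ step 1: {m1, m2}
  after a @ step 2: {m3, m4}
  after a @ step 3: {m5}
  P completes σ.
Executing baa from Q (initial set {n0}):
  after b @ step 1: {n1, n2}
  after a @ step 2: {n3, n4}
  after a @ step 3: ∅ (Q stuck)

baa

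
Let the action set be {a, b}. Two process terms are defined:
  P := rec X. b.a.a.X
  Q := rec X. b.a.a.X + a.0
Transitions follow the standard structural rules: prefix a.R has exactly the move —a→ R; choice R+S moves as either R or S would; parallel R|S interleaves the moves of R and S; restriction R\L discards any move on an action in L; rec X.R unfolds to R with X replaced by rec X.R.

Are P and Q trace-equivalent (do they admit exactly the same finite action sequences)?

traces(P) ≠ traces(Q) — witness ⟨a⟩

Reachable graph of P (3 states):
  u0 = rec X. b.a.a.X :: =b=> u1
  u1 = a.a.(rec X. b.a.a.X) :: =a=> u2
  u2 = a.(rec X. b.a.a.X) :: =a=> u0
Reachable graph of Q (4 states):
  v0 = rec X. b.a.a.X + a.0 :: =a=> v1, =b=> v2
  v1 = 0 :: (no moves)
  v2 = a.a.(rec X. b.a.a.X + a.0) :: =a=> v3
  v3 = a.(rec X. b.a.a.X + a.0) :: =a=> v0
Executing a from Q (initial set {v0}):
  [1] a ⇒ {v1}
  ✓ Q
Executing a from P (initial set {u0}):
  [1] a ⇒ no successor for P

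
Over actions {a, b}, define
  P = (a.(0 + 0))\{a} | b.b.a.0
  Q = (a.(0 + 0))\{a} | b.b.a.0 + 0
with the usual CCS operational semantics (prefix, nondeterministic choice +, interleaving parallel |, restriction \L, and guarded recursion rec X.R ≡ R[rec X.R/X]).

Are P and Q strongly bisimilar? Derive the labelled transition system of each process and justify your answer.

P's transition system — 4 states:
  s0 = (a.(0 + 0))\{a} | b.b.a.0 → --b--▸ s1
  s1 = (a.(0 + 0))\{a} | b.a.0 → --b--▸ s2
  s2 = (a.(0 + 0))\{a} | a.0 → --a--▸ s3
  s3 = (a.(0 + 0))\{a} | 0 → ·
Q's transition system — 4 states:
  t0 = (a.(0 + 0))\{a} | b.b.a.0 + 0 → --b--▸ t1
  t1 = (a.(0 + 0))\{a} | b.a.0 → --b--▸ t2
  t2 = (a.(0 + 0))\{a} | a.0 → --a--▸ t3
  t3 = (a.(0 + 0))\{a} | 0 → ·
Partition-refinement fixed point:
  B0 = {s0, t0}
  B1 = {s1, t1}
  B2 = {s2, t2}
  B3 = {s3, t3}
s0 ∈ B0, t0 ∈ B0 → same block

YES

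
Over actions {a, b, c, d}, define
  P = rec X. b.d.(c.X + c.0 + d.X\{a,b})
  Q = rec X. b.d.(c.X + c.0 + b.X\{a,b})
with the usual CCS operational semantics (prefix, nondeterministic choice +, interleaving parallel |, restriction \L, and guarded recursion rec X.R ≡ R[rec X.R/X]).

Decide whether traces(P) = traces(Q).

trace-distinct — witness ⟨bdd⟩

Reachable graph of P (5 states):
  m0 = rec X. b.d.(c.X + c.0 + d.X\{a,b}) :: —b→ m1
  m1 = d.(c.(rec X. b.d.(c.X + c.0 + d.X\{a,b})) + c.0 + d.(rec X. b.d.(c.X + c.0 + d.X\{a,b}))\{a,b}) :: —d→ m2
  m2 = c.(rec X. b.d.(c.X + c.0 + d.X\{a,b})) + c.0 + d.(rec X. b.d.(c.X + c.0 + d.X\{a,b}))\{a,b} :: —c→ m0, —c→ m3, —d→ m4
  m3 = 0 :: ∅
  m4 = (rec X. b.d.(c.X + c.0 + d.X\{a,b}))\{a,b} :: ∅
Reachable graph of Q (5 states):
  n0 = rec X. b.d.(c.X + c.0 + b.X\{a,b}) :: —b→ n1
  n1 = d.(c.(rec X. b.d.(c.X + c.0 + b.X\{a,b})) + c.0 + b.(rec X. b.d.(c.X + c.0 + b.X\{a,b}))\{a,b}) :: —d→ n2
  n2 = c.(rec X. b.d.(c.X + c.0 + b.X\{a,b})) + c.0 + b.(rec X. b.d.(c.X + c.0 + b.X\{a,b}))\{a,b} :: —b→ n3, —c→ n0, —c→ n4
  n3 = (rec X. b.d.(c.X + c.0 + b.X\{a,b}))\{a,b} :: ∅
  n4 = 0 :: ∅
Executing bdd from P (initial set {m0}):
  after b @ step 1: {m1}
  after d @ step 2: {m2}
  after d @ step 3: {m4}
  — P admits the full trace.
Executing bdd from Q (initial set {n0}):
  after b @ step 1: {n1}
  after d @ step 2: {n2}
  after d @ step 3: ∅  — Q cannot continue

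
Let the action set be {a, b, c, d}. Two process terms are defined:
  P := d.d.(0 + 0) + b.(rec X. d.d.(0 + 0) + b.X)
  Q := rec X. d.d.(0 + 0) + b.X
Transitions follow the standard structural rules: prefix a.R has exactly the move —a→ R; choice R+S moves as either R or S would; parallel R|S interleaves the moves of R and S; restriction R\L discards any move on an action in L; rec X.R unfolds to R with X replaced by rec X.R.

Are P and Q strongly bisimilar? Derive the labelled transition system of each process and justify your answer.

Reachable graph of P (4 states):
  p0 = d.d.(0 + 0) + b.(rec X. d.d.(0 + 0) + b.X) has moves --b--▸ p1, --d--▸ p2
  p1 = rec X. d.d.(0 + 0) + b.X has moves --b--▸ p1, --d--▸ p2
  p2 = d.(0 + 0) has moves --d--▸ p3
  p3 = 0 + 0 has moves stopped
Reachable graph of Q (3 states):
  q0 = rec X. d.d.(0 + 0) + b.X has moves --b--▸ q0, --d--▸ q1
  q1 = d.(0 + 0) has moves --d--▸ q2
  q2 = 0 + 0 has moves stopped
Coarsest stable partition (strong bisimilarity classes):
  B0 = {p0, p1, q0}
  B1 = {p2, q1}
  B2 = {p3, q2}
p0 ∈ B0, q0 ∈ B0 → same block

P ~ Q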